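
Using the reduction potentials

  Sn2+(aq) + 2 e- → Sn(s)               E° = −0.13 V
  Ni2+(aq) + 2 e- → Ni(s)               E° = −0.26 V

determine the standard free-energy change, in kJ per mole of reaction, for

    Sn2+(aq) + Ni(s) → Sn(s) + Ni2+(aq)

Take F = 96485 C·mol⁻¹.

In the reaction as written Sn2+(aq) is reduced, so the Sn²⁺/Sn couple is the cathode and Ni²⁺/Ni is the anode.
E°cell = −0.13 − (−0.26) = +0.13 V; balancing electrons gives n = 2.
ΔG° = −nFE°cell = −(2)(96485)(+0.13) J/mol = −25.1 kJ/mol.

−25.1 kJ/mol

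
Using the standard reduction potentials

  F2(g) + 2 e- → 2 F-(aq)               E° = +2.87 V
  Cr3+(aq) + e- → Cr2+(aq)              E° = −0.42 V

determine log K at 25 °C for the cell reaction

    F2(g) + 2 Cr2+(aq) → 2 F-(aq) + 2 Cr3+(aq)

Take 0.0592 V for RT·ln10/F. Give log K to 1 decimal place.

log K = 111.1

The F₂/F⁻ couple is reduced (cathode); E°cell = +2.87 − (−0.42) = +3.29 V with n = 2.
At equilibrium E = 0, so log K = nE°cell / 0.0592 = (2)(+3.29) / 0.0592 = 111.1.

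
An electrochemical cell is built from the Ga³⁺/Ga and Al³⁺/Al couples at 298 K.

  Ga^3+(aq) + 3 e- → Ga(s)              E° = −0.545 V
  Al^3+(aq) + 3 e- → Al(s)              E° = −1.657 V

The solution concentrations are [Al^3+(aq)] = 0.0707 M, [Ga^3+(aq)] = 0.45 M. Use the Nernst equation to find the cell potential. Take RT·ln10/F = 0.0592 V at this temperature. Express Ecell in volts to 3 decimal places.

Since E°(Ga³⁺/Ga) > E°(Al³⁺/Al), Ga³⁺/Ga serves as the cathode.
The standard potential is −0.545 − (−1.657) = +1.112 V and the balanced reaction transfers n = 3 electrons.
Balancing gives Ga^3+(aq) + Al(s) → Ga(s) + Al^3+(aq); hence Q = [Al^3+(aq)] / [Ga^3+(aq)] = 0.157 (log Q = −0.804).
By the Nernst equation, E = +1.112 − (0.0592/3)·(−0.804) = +1.128 V.

+1.128 V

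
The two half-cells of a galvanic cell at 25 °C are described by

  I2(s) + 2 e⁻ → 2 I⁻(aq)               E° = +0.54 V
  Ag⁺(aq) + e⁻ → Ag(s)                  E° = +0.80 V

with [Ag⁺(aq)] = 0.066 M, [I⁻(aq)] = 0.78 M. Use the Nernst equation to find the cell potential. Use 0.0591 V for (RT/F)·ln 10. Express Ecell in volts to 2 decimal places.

Since E°(Ag⁺/Ag) > E°(I₂/I⁻), Ag⁺/Ag serves as the cathode.
The standard potential is +0.80 − (+0.54) = +0.26 V and the balanced reaction transfers n = 2 electrons.
For the overall reaction 2 Ag⁺(aq) + 2 I⁻(aq) → 2 Ag(s) + I2(s), Q = 1 / ([Ag⁺(aq)]^2·[I⁻(aq)]^2) = 377, giving log Q = 2.577.
E = E° − (0.0591/n)·log Q = +0.26 − (0.0591/2)(2.577) = +0.18 V.

+0.18 V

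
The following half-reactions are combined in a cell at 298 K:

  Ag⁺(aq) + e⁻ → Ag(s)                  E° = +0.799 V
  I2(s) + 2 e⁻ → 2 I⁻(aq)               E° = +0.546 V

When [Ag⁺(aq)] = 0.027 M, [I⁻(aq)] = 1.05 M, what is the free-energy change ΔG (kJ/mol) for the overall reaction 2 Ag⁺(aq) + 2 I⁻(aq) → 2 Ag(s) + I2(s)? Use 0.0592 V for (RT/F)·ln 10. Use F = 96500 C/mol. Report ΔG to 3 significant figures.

With Ag⁺/Ag reduced at the cathode, E°cell = +0.799 − (+0.546) = +0.253 V and n = 2.
The reaction quotient is 1 / ([Ag⁺(aq)]^2·[I⁻(aq)]^2) = 1.24×10^3; by Nernst, E = +0.253 − (0.0592/2)(3.095) = +0.1614 V.
Then ΔG = −nFE = −2 × 96500 × +0.1614 J/mol = −31.2 kJ/mol.

−31.2 kJ/mol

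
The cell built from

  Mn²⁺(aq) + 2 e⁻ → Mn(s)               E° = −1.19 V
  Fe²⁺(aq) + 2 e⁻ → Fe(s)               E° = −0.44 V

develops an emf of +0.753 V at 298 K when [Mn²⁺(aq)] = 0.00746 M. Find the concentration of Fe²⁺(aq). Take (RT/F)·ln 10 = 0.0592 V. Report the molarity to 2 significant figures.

0.0094 M

The Fe²⁺/Fe couple has the larger reduction potential, so it is the cathode: E°cell = −0.44 − (−1.19) = +0.75 V and n = 2.
Since E = E° − (0.0592/n)·log Q, log Q = n(E° − E)/0.0592 = −0.101.
The balanced reaction is Fe²⁺(aq) + Mn(s) → Fe(s) + Mn²⁺(aq), so Q = [Mn²⁺(aq)] / [Fe²⁺(aq)].
Substituting the known concentrations and solving, log [Fe²⁺(aq)] = −2.026 and [Fe²⁺(aq)] = 0.0094 M.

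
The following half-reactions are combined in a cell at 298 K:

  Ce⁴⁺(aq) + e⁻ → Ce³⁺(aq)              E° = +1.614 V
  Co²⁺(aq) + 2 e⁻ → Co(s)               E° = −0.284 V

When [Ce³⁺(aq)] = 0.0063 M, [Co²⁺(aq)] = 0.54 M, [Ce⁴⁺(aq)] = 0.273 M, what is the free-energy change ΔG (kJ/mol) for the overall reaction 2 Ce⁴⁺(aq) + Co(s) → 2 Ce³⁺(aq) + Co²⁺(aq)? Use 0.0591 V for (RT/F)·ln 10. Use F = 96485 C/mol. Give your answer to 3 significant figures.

−386 kJ/mol

With Ce⁴⁺/Ce³⁺ reduced at the cathode, E°cell = +1.614 − (−0.284) = +1.898 V and n = 2.
Here Q = ([Ce³⁺(aq)]^2·[Co²⁺(aq)]) / [Ce⁴⁺(aq)]^2 = 0.000288 (log Q = −3.541), giving E = +1.898 − (0.0591/2)·(−3.541) = +2.0026 V.
Finally ΔG = −nFE = −(2)(96485 C/mol)(+2.0026 V) = −386 kJ/mol.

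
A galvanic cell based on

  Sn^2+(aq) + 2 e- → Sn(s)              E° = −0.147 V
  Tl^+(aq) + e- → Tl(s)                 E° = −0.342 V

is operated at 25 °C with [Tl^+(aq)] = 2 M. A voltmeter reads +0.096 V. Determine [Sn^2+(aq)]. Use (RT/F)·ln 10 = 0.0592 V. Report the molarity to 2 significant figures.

With Sn²⁺/Sn at the cathode and Tl⁺/Tl at the anode, E°cell = −0.147 − (−0.342) = +0.195 V (n = 2).
Rearranging E = E° − (0.0592/n)·log Q gives log Q = 2(+0.195 − (+0.096))/0.0592 = 3.345.
Balancing electrons gives Sn^2+(aq) + 2 Tl(s) → Sn(s) + 2 Tl^+(aq); thus Q = [Tl^+(aq)]^2 / [Sn^2+(aq)].
Isolating [Sn^2+(aq)] in Q = 10^{3.345} yields log [Sn^2+(aq)] = −2.743, i.e. 0.0018 M.

0.0018 M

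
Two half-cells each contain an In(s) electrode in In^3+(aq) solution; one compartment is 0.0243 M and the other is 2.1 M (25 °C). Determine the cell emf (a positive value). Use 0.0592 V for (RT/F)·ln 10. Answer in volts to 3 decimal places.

For a concentration cell E°cell = 0, since both electrodes use the same couple.
The compartment with the higher In^3+(aq) concentration (2.1 M) acts as the cathode; ions are reduced there and produced at the dilute (0.0243 M) anode.
With n = 3, Ecell = −(0.0592/3)·log([dilute]/[conc]) = −(0.0592/3)·log(0.0243/2.1) = +0.038 V.

0.038 V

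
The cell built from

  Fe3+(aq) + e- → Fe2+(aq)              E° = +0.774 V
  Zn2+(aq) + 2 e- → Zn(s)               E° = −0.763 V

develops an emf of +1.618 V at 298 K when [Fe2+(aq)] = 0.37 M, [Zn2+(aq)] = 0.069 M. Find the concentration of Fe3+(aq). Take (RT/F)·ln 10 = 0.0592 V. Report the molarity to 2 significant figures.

2.3 M

With Fe³⁺/Fe²⁺ at the cathode and Zn²⁺/Zn at the anode, E°cell = +0.774 − (−0.763) = +1.537 V (n = 2).
Rearranging E = E° − (0.0592/n)·log Q gives log Q = 2(+1.537 − (+1.618))/0.0592 = −2.736.
Balancing electrons gives 2 Fe3+(aq) + Zn(s) → 2 Fe2+(aq) + Zn2+(aq); thus Q = ([Fe2+(aq)]^2·[Zn2+(aq)]) / [Fe3+(aq)]^2.
Substituting the known concentrations and solving, log [Fe3+(aq)] = 0.356 and [Fe3+(aq)] = 2.3 M.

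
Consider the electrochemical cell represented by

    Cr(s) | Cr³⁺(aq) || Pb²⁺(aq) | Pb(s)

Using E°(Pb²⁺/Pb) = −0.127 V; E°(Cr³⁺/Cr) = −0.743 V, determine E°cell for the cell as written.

By convention the left-hand electrode in cell notation is the anode (oxidation) and the right-hand electrode is the cathode (reduction).
E°cell = E°(right) − E°(left) = −0.127 − (−0.743) = +0.616 V.

+0.616 V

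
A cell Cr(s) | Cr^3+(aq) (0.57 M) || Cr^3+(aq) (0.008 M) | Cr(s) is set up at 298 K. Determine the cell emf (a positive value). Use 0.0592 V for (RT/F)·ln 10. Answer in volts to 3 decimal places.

For a concentration cell E°cell = 0, since both electrodes use the same couple.
The compartment with the higher Cr^3+(aq) concentration (0.57 M) acts as the cathode; ions are reduced there and produced at the dilute (0.008 M) anode.
With n = 3, Ecell = −(0.0592/3)·log([dilute]/[conc]) = −(0.0592/3)·log(0.008/0.57) = +0.037 V.

0.037 V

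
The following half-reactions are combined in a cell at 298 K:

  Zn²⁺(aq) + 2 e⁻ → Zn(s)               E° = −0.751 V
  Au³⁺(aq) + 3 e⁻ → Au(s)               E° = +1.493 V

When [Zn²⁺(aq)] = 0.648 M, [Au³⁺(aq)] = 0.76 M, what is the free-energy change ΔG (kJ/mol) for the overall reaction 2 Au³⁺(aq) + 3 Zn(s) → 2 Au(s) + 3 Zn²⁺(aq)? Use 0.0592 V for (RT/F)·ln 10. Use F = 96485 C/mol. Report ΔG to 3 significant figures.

E°cell = +1.493 − (−0.751) = +2.244 V; the balanced reaction transfers n = 6 electrons.
Here Q = [Zn²⁺(aq)]^3 / [Au³⁺(aq)]^2 = 0.471 (log Q = −0.327), giving E = +2.244 − (0.0592/6)·(−0.327) = +2.2472 V.
Finally ΔG = −nFE = −(6)(96485 C/mol)(+2.2472 V) = −1300 kJ/mol.

−1300 kJ/mol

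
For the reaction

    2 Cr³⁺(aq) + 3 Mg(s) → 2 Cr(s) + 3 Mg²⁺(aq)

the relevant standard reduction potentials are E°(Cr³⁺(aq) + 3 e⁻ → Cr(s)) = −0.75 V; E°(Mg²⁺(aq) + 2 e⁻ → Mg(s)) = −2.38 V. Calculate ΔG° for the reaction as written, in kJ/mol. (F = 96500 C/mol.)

In the reaction as written Cr³⁺(aq) is reduced, so the Cr³⁺/Cr couple is the cathode and Mg²⁺/Mg is the anode.
E°cell = −0.75 − (−2.38) = +1.63 V; balancing electrons gives n = 6.
ΔG° = −nFE°cell = −(6)(96500)(+1.63) J/mol = −944 kJ/mol.

−944 kJ/mol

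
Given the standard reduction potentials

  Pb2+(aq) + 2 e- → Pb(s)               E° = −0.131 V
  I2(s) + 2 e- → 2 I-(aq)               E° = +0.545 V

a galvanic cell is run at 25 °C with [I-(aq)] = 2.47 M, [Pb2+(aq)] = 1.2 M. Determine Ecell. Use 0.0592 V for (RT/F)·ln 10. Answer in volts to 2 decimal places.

The I₂/I⁻ couple has the more positive E°, so it is the cathode; Pb²⁺/Pb is the anode.
E°cell = +0.545 − (−0.131) = +0.676 V, with n = 2 electrons transferred.
For the overall reaction I2(s) + Pb(s) → 2 I-(aq) + Pb2+(aq), Q = [I-(aq)]^2·[Pb2+(aq)] = 7.32, giving log Q = 0.865.
By the Nernst equation, E = +0.676 − (0.0592/2)·(0.865) = +0.65 V.

+0.65 V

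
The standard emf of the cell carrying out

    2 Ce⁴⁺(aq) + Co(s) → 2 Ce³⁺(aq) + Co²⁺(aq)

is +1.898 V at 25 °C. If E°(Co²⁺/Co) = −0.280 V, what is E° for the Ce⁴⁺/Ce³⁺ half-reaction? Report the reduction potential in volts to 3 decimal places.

In the reaction as written the Ce⁴⁺/Ce³⁺ couple is reduced (cathode) and Co²⁺/Co is oxidized (anode), so E°cell = E°(Ce⁴⁺/Ce³⁺) − E°(Co²⁺/Co).
E°(Ce⁴⁺/Ce³⁺) = E°cell + E°(anode) = +1.898 + (−0.280) = +1.618 V.

+1.618 V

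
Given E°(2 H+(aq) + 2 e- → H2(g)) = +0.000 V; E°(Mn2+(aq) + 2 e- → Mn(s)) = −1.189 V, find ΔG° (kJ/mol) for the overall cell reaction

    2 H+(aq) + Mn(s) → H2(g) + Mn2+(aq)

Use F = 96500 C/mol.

In the reaction as written H+(aq) is reduced, so the 2H⁺/H₂ couple is the cathode and Mn²⁺/Mn is the anode.
E°cell = +0.000 − (−1.189) = +1.189 V; balancing electrons gives n = 2.
ΔG° = −nFE°cell = −(2)(96500)(+1.189) J/mol = −229 kJ/mol.

−229 kJ/mol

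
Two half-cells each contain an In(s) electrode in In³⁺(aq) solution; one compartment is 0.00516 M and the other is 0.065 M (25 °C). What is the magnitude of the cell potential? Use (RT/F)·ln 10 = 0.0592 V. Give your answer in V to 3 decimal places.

0.022 V

For a concentration cell E°cell = 0, since both electrodes use the same couple.
The compartment with the higher In³⁺(aq) concentration (0.065 M) acts as the cathode; ions are reduced there and produced at the dilute (0.00516 M) anode.
With n = 3, Ecell = −(0.0592/3)·log([dilute]/[conc]) = −(0.0592/3)·log(0.00516/0.065) = +0.022 V.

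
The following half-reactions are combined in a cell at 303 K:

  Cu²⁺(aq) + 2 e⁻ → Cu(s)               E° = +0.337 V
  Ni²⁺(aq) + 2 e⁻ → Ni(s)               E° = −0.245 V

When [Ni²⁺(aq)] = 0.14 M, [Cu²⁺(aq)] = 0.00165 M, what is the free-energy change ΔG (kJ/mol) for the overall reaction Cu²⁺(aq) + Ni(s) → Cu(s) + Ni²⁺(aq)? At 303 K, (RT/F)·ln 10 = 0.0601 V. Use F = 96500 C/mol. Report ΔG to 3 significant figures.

The standard cell potential is +0.337 − (−0.245) = +0.582 V, with n = 2 electrons in the balanced equation.
The reaction quotient is [Ni²⁺(aq)] / [Cu²⁺(aq)] = 84.8; by Nernst, E = +0.582 − (0.0601/2)(1.929) = +0.5240 V.
Finally ΔG = −nFE = −(2)(96500 C/mol)(+0.5240 V) = −101 kJ/mol.

−101 kJ/mol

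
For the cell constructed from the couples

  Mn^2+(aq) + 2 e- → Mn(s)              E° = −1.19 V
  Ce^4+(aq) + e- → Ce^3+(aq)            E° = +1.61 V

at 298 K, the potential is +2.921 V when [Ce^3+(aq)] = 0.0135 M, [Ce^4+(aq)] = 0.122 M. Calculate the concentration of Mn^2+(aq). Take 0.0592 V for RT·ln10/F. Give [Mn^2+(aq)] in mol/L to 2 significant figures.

0.0067 M

The Ce⁴⁺/Ce³⁺ couple has the larger reduction potential, so it is the cathode: E°cell = +1.61 − (−1.19) = +2.80 V and n = 2.
Rearranging E = E° − (0.0592/n)·log Q gives log Q = 2(+2.80 − (+2.921))/0.0592 = −4.088.
Balancing electrons gives 2 Ce^4+(aq) + Mn(s) → 2 Ce^3+(aq) + Mn^2+(aq); thus Q = ([Ce^3+(aq)]^2·[Mn^2+(aq)]) / [Ce^4+(aq)]^2.
Isolating [Mn^2+(aq)] in Q = 10^{−4.088} yields log [Mn^2+(aq)] = −2.176, i.e. 0.0067 M.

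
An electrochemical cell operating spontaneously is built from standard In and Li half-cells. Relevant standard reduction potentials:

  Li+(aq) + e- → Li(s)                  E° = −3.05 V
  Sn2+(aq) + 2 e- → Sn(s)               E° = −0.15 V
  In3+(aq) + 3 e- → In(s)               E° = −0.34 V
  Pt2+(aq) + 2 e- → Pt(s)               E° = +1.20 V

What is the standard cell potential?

Of the two couples in this cell, the one with the more positive reduction potential is reduced at the cathode: here that is In³⁺/In (−0.34 V); Li⁺/Li (−3.05 V) is the anode.
E°cell = E°(cathode) − E°(anode) = −0.34 − (−3.05) = +2.71 V.

+2.71 V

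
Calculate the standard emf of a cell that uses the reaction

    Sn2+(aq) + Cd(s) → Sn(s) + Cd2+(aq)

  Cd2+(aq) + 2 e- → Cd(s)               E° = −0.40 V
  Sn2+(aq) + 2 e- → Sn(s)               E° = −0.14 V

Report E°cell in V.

Sn2+(aq) gains electrons, so the Sn²⁺/Sn couple is the cathode; the Cd²⁺/Cd couple is the anode.
E°cell = E°(cathode) − E°(anode) = −0.14 − (−0.40) = +0.26 V.
The positive value indicates the reaction is spontaneous as written.

+0.26 V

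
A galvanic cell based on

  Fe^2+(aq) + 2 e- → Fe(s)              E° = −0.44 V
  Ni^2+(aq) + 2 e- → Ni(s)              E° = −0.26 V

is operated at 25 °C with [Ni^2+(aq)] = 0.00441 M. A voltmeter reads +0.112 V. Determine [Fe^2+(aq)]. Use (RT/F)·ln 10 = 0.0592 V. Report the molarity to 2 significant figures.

0.87 M

The Ni²⁺/Ni couple has the larger reduction potential, so it is the cathode: E°cell = −0.26 − (−0.44) = +0.18 V and n = 2.
From the Nernst equation, log Q = n(E° − E)/0.0592 = 2·(+0.18 − (+0.112))/0.0592 = 2.297.
For Ni^2+(aq) + Fe(s) → Ni(s) + Fe^2+(aq), the reaction quotient is Q = [Fe^2+(aq)] / [Ni^2+(aq)].
Solving for the unknown gives log [Fe^2+(aq)] = −0.059, so [Fe^2+(aq)] ≈ 0.87 M.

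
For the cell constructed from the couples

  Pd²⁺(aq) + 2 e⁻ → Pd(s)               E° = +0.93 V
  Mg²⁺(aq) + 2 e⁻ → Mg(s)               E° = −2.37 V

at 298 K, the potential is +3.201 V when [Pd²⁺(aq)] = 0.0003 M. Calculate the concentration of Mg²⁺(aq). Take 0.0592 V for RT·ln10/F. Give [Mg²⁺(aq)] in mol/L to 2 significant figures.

Pd²⁺/Pd is the cathode (higher E°); E°cell = +0.93 − (−2.37) = +3.30 V with n = 2.
Rearranging E = E° − (0.0592/n)·log Q gives log Q = 2(+3.30 − (+3.201))/0.0592 = 3.345.
Balancing electrons gives Pd²⁺(aq) + Mg(s) → Pd(s) + Mg²⁺(aq); thus Q = [Mg²⁺(aq)] / [Pd²⁺(aq)].
Solving for the unknown gives log [Mg²⁺(aq)] = −0.178, so [Mg²⁺(aq)] ≈ 0.66 M.

0.66 M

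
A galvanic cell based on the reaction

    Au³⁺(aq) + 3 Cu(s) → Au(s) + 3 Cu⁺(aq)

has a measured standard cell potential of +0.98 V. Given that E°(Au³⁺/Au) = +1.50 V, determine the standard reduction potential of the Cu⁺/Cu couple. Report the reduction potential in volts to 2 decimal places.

In the reaction as written the Au³⁺/Au couple is reduced (cathode) and Cu⁺/Cu is oxidized (anode), so E°cell = E°(Au³⁺/Au) − E°(Cu⁺/Cu).
E°(Cu⁺/Cu) = E°(cathode) − E°cell = +1.50 − (+0.98) = +0.52 V.

+0.52 V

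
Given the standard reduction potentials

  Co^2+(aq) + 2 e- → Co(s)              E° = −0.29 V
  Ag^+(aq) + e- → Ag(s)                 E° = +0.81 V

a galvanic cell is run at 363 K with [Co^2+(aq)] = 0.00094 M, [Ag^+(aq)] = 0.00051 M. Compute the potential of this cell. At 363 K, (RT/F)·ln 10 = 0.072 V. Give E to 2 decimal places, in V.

The Ag⁺/Ag couple has the more positive E°, so it is the cathode; Co²⁺/Co is the anode.
E°cell = +0.81 − (−0.29) = +1.10 V, with n = 2 electrons transferred.
The balanced reaction is 2 Ag^+(aq) + Co(s) → 2 Ag(s) + Co^2+(aq), so Q = [Co^2+(aq)] / [Ag^+(aq)]^2 = 3.61×10^3 and log Q = 3.558.
By the Nernst equation, E = +1.10 − (0.072/2)·(3.558) = +0.97 V.

+0.97 V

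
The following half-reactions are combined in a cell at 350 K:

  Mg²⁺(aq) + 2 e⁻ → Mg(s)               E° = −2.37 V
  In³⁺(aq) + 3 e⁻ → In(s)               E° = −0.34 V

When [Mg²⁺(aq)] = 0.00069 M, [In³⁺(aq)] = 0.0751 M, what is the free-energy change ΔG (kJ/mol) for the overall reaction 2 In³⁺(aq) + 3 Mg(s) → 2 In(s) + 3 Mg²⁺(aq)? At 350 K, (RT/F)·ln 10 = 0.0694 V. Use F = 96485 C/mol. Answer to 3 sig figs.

−1220 kJ/mol

E°cell = −0.34 − (−2.37) = +2.03 V; the balanced reaction transfers n = 6 electrons.
Q = [Mg²⁺(aq)]^3 / [In³⁺(aq)]^2 = 5.82×10^−8, so log Q = −7.235 and E = +2.03 − (0.0694/6)(−7.235) = +2.1137 V.
ΔG = −nFE = −(6)(96485)(+2.1137) J/mol = −1220 kJ/mol.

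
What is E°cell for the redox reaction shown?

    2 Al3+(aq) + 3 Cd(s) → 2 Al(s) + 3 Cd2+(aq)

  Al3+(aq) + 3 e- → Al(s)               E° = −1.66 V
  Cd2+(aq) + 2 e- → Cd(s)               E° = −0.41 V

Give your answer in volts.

−1.25 V

Al3+(aq) gains electrons, so the Al³⁺/Al couple is the cathode; the Cd²⁺/Cd couple is the anode.
E°cell = E°(cathode) − E°(anode) = −1.66 − (−0.41) = −1.25 V.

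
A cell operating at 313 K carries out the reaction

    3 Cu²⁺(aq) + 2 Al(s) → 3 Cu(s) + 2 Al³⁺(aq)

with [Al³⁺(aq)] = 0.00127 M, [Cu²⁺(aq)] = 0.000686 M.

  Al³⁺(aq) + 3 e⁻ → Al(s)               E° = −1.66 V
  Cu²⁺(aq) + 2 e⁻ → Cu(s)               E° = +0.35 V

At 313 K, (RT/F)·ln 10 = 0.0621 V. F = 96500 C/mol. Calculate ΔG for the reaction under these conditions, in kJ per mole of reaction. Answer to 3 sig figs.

The standard cell potential is +0.35 − (−1.66) = +2.01 V, with n = 6 electrons in the balanced equation.
Here Q = [Al³⁺(aq)]^2 / [Cu²⁺(aq)]^3 = 5×10^3 (log Q = 3.699), giving E = +2.01 − (0.0621/6)·(3.699) = +1.9717 V.
Then ΔG = −nFE = −6 × 96500 × +1.9717 J/mol = −1140 kJ/mol.

−1140 kJ/mol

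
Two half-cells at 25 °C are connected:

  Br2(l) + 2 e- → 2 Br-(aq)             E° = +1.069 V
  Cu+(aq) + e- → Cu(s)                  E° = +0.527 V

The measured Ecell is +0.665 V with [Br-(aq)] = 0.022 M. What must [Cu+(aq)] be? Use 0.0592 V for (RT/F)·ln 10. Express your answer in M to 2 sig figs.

0.38 M

With Br₂/Br⁻ at the cathode and Cu⁺/Cu at the anode, E°cell = +1.069 − (+0.527) = +0.542 V (n = 2).
From the Nernst equation, log Q = n(E° − E)/0.0592 = 2·(+0.542 − (+0.665))/0.0592 = −4.155.
For Br2(l) + 2 Cu(s) → 2 Br-(aq) + 2 Cu+(aq), the reaction quotient is Q = [Br-(aq)]^2·[Cu+(aq)]^2.
Solving for the unknown gives log [Cu+(aq)] = −0.420, so [Cu+(aq)] ≈ 0.38 M.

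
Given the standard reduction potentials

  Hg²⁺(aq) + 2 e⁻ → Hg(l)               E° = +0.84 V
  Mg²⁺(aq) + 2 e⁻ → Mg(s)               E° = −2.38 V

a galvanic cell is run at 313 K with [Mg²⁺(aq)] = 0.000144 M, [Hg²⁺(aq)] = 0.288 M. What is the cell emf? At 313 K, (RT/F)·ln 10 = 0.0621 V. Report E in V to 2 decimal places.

The Hg²⁺/Hg couple has the more positive E°, so it is the cathode; Mg²⁺/Mg is the anode.
E°cell = +0.84 − (−2.38) = +3.22 V, with n = 2 electrons transferred.
Balancing gives Hg²⁺(aq) + Mg(s) → Hg(l) + Mg²⁺(aq); hence Q = [Mg²⁺(aq)] / [Hg²⁺(aq)] = 0.0005 (log Q = −3.301).
Applying E = E° − (RT ln10/nF)·log Q gives +3.22 − (0.0621/2)(−3.301) = +3.32 V.

+3.32 V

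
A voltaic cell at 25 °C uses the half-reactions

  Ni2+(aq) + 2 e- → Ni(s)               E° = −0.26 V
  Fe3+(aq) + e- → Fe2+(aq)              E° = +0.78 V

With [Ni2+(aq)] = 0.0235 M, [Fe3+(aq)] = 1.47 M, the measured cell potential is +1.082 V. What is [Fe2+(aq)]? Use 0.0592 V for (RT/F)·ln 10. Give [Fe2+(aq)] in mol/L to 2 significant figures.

With Fe³⁺/Fe²⁺ at the cathode and Ni²⁺/Ni at the anode, E°cell = +0.78 − (−0.26) = +1.04 V (n = 2).
Rearranging E = E° − (0.0592/n)·log Q gives log Q = 2(+1.04 − (+1.082))/0.0592 = −1.419.
Balancing electrons gives 2 Fe3+(aq) + Ni(s) → 2 Fe2+(aq) + Ni2+(aq); thus Q = ([Fe2+(aq)]^2·[Ni2+(aq)]) / [Fe3+(aq)]^2.
Isolating [Fe2+(aq)] in Q = 10^{−1.419} yields log [Fe2+(aq)] = 0.272, i.e. 1.9 M.

1.9 M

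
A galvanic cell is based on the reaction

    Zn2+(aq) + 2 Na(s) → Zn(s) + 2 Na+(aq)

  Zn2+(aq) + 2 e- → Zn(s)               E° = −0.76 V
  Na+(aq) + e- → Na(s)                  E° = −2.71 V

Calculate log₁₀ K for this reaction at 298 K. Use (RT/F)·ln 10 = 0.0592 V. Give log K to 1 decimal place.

The Zn²⁺/Zn couple is reduced (cathode); E°cell = −0.76 − (−2.71) = +1.95 V with n = 2.
At equilibrium E = 0, so log K = nE°cell / 0.0592 = (2)(+1.95) / 0.0592 = 65.9.

log K = 65.9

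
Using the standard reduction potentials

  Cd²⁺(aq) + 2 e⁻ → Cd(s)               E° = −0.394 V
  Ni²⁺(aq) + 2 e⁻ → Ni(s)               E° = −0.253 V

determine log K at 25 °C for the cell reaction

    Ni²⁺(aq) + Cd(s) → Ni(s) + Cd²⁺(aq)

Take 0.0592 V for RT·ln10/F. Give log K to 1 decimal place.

log K = 4.8

The Ni²⁺/Ni couple is reduced (cathode); E°cell = −0.253 − (−0.394) = +0.141 V with n = 2.
At equilibrium E = 0, so log K = nE°cell / 0.0592 = (2)(+0.141) / 0.0592 = 4.8.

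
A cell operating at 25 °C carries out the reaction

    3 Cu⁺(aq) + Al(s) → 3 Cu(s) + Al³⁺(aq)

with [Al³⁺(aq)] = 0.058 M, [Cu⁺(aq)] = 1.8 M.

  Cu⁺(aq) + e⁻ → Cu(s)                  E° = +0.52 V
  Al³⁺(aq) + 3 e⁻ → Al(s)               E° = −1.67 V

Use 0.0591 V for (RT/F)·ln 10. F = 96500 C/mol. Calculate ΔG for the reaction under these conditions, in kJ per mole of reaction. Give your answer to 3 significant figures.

The standard cell potential is +0.52 − (−1.67) = +2.19 V, with n = 3 electrons in the balanced equation.
Here Q = [Al³⁺(aq)] / [Cu⁺(aq)]^3 = 0.00995 (log Q = −2.002), giving E = +2.19 − (0.0591/3)·(−2.002) = +2.2294 V.
Finally ΔG = −nFE = −(3)(96500 C/mol)(+2.2294 V) = −645 kJ/mol.

−645 kJ/mol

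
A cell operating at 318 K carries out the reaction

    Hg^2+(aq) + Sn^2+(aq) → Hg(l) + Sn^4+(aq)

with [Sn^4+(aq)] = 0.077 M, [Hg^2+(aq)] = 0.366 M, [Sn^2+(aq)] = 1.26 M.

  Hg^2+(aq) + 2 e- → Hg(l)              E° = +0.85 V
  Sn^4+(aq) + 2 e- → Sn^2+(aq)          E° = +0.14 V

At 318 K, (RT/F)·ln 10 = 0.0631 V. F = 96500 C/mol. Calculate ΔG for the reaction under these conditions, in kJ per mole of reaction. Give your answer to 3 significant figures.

−142 kJ/mol

The standard cell potential is +0.85 − (+0.14) = +0.71 V, with n = 2 electrons in the balanced equation.
The reaction quotient is [Sn^4+(aq)] / ([Hg^2+(aq)]·[Sn^2+(aq)]) = 0.167; by Nernst, E = +0.71 − (0.0631/2)(−0.777) = +0.7345 V.
ΔG = −nFE = −(2)(96500)(+0.7345) J/mol = −142 kJ/mol.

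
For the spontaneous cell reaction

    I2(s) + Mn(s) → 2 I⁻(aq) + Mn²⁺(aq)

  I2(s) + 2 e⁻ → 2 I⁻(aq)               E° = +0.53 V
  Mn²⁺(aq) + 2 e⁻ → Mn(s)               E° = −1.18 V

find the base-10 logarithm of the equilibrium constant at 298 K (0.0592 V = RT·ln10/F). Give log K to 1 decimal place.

log K = 57.8

The I₂/I⁻ couple is reduced (cathode); E°cell = +0.53 − (−1.18) = +1.71 V with n = 2.
At equilibrium E = 0, so log K = nE°cell / 0.0592 = (2)(+1.71) / 0.0592 = 57.8.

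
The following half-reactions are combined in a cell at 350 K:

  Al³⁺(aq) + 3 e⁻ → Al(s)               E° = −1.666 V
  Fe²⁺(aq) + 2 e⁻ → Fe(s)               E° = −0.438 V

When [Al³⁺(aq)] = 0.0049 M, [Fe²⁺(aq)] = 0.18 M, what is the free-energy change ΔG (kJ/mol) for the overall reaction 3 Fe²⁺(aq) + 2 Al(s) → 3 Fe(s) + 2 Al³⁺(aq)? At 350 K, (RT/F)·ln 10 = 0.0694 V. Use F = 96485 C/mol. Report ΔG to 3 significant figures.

The standard cell potential is −0.438 − (−1.666) = +1.228 V, with n = 6 electrons in the balanced equation.
The reaction quotient is [Al³⁺(aq)]^2 / [Fe²⁺(aq)]^3 = 0.00412; by Nernst, E = +1.228 − (0.0694/6)(−2.385) = +1.2556 V.
Then ΔG = −nFE = −6 × 96485 × +1.2556 J/mol = −727 kJ/mol.

−727 kJ/mol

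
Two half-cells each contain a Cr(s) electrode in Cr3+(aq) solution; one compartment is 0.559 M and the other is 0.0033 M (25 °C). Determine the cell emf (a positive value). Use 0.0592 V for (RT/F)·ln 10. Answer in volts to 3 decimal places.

0.044 V

For a concentration cell E°cell = 0, since both electrodes use the same couple.
The compartment with the higher Cr3+(aq) concentration (0.559 M) acts as the cathode; ions are reduced there and produced at the dilute (0.0033 M) anode.
With n = 3, Ecell = −(0.0592/3)·log([dilute]/[conc]) = −(0.0592/3)·log(0.0033/0.559) = +0.044 V.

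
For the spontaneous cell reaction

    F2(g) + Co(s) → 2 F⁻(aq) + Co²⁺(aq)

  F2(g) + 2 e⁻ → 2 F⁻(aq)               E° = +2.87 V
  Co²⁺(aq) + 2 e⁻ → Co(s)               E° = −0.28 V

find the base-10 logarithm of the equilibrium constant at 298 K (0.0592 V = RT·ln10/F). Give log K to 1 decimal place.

log K = 106.4

The F₂/F⁻ couple is reduced (cathode); E°cell = +2.87 − (−0.28) = +3.15 V with n = 2.
At equilibrium E = 0, so log K = nE°cell / 0.0592 = (2)(+3.15) / 0.0592 = 106.4.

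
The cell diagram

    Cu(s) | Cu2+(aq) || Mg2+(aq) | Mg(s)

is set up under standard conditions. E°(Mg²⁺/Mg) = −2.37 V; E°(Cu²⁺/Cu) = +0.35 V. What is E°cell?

By convention the left-hand electrode in cell notation is the anode (oxidation) and the right-hand electrode is the cathode (reduction).
E°cell = E°(right) − E°(left) = −2.37 − (+0.35) = −2.72 V.
The negative sign shows that, as written, the cell would require an external voltage to drive the reaction.

−2.72 V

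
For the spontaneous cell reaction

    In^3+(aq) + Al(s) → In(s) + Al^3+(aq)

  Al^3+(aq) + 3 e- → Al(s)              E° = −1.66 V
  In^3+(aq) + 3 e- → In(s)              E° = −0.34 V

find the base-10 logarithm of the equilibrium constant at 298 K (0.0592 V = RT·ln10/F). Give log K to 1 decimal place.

log K = 66.9

The In³⁺/In couple is reduced (cathode); E°cell = −0.34 − (−1.66) = +1.32 V with n = 3.
At equilibrium E = 0, so log K = nE°cell / 0.0592 = (3)(+1.32) / 0.0592 = 66.9.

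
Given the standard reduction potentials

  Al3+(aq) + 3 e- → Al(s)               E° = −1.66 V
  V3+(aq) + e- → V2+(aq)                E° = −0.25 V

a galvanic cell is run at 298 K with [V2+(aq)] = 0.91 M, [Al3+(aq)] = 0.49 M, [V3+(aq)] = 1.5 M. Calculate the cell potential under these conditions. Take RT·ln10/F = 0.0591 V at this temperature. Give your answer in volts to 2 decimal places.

+1.43 V

V³⁺/V²⁺ is reduced (cathode, E° = −0.25 V) and Al³⁺/Al is oxidized (anode).
The standard potential is −0.25 − (−1.66) = +1.41 V and the balanced reaction transfers n = 3 electrons.
For the overall reaction 3 V3+(aq) + Al(s) → 3 V2+(aq) + Al3+(aq), Q = ([V2+(aq)]^3·[Al3+(aq)]) / [V3+(aq)]^3 = 0.109, giving log Q = −0.961.
By the Nernst equation, E = +1.41 − (0.0591/3)·(−0.961) = +1.43 V.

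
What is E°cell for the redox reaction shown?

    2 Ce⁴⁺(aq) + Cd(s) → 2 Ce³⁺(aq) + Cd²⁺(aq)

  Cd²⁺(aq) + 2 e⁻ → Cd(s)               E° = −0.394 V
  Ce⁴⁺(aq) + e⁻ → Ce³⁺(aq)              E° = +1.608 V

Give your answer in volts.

+2.002 V

Ce⁴⁺(aq) gains electrons, so the Ce⁴⁺/Ce³⁺ couple is the cathode; the Cd²⁺/Cd couple is the anode.
E°cell = E°(cathode) − E°(anode) = +1.608 − (−0.394) = +2.002 V.
The positive value indicates the reaction is spontaneous as written.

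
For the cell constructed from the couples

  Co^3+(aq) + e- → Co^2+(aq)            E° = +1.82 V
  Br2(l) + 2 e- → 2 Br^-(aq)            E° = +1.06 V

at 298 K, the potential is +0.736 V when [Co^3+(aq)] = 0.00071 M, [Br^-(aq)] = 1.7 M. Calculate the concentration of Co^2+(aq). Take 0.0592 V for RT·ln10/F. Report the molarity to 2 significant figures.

0.0031 M

With Co³⁺/Co²⁺ at the cathode and Br₂/Br⁻ at the anode, E°cell = +1.82 − (+1.06) = +0.76 V (n = 2).
Rearranging E = E° − (0.0592/n)·log Q gives log Q = 2(+0.76 − (+0.736))/0.0592 = 0.811.
For 2 Co^3+(aq) + 2 Br^-(aq) → 2 Co^2+(aq) + Br2(l), the reaction quotient is Q = [Co^2+(aq)]^2 / ([Co^3+(aq)]^2·[Br^-(aq)]^2).
Isolating [Co^2+(aq)] in Q = 10^{0.811} yields log [Co^2+(aq)] = −2.513, i.e. 0.0031 M.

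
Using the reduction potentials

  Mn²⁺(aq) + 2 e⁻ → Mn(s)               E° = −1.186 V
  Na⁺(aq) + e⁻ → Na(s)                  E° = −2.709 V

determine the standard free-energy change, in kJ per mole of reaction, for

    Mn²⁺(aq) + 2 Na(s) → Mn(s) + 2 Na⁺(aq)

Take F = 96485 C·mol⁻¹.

−294 kJ/mol

In the reaction as written Mn²⁺(aq) is reduced, so the Mn²⁺/Mn couple is the cathode and Na⁺/Na is the anode.
E°cell = −1.186 − (−2.709) = +1.523 V; balancing electrons gives n = 2.
ΔG° = −nFE°cell = −(2)(96485)(+1.523) J/mol = −294 kJ/mol.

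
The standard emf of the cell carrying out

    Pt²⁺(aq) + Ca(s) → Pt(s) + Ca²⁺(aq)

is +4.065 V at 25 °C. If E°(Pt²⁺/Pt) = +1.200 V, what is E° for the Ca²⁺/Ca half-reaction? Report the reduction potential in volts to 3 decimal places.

In the reaction as written the Pt²⁺/Pt couple is reduced (cathode) and Ca²⁺/Ca is oxidized (anode), so E°cell = E°(Pt²⁺/Pt) − E°(Ca²⁺/Ca).
E°(Ca²⁺/Ca) = E°(cathode) − E°cell = +1.200 − (+4.065) = −2.865 V.

−2.865 V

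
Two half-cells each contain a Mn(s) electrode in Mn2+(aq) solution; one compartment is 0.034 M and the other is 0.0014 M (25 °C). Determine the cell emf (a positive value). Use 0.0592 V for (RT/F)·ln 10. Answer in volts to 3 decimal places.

For a concentration cell E°cell = 0, since both electrodes use the same couple.
The compartment with the higher Mn2+(aq) concentration (0.034 M) acts as the cathode; ions are reduced there and produced at the dilute (0.0014 M) anode.
With n = 2, Ecell = −(0.0592/2)·log([dilute]/[conc]) = −(0.0592/2)·log(0.0014/0.034) = +0.041 V.

0.041 V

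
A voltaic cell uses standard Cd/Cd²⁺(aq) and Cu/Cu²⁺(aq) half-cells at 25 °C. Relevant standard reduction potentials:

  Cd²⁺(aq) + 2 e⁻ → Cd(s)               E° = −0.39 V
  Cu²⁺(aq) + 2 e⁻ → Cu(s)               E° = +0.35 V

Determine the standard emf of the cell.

+0.74 V

The Cu²⁺/Cu couple has the higher E°, so Cu ion is reduced (cathode) and Cd is oxidized (anode).
E°cell = E°(cathode) − E°(anode) = +0.35 − (−0.39) = +0.74 V.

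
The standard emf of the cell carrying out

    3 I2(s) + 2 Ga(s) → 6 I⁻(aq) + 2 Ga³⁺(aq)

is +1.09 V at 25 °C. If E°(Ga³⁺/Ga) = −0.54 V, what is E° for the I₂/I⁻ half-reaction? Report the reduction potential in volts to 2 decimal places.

In the reaction as written the I₂/I⁻ couple is reduced (cathode) and Ga³⁺/Ga is oxidized (anode), so E°cell = E°(I₂/I⁻) − E°(Ga³⁺/Ga).
E°(I₂/I⁻) = E°cell + E°(anode) = +1.09 + (−0.54) = +0.55 V.

+0.55 V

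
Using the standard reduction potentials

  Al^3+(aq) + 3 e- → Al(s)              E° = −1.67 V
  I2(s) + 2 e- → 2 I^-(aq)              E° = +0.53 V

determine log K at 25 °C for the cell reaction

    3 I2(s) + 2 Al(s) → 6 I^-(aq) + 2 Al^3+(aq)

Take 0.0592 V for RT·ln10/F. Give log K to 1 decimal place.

log K = 223.0

The I₂/I⁻ couple is reduced (cathode); E°cell = +0.53 − (−1.67) = +2.20 V with n = 6.
At equilibrium E = 0, so log K = nE°cell / 0.0592 = (6)(+2.20) / 0.0592 = 223.0.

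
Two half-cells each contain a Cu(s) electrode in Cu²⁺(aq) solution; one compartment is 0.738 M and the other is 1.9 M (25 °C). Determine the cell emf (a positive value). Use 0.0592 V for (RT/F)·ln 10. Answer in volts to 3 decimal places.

For a concentration cell E°cell = 0, since both electrodes use the same couple.
The compartment with the higher Cu²⁺(aq) concentration (1.9 M) acts as the cathode; ions are reduced there and produced at the dilute (0.738 M) anode.
With n = 2, Ecell = −(0.0592/2)·log([dilute]/[conc]) = −(0.0592/2)·log(0.738/1.9) = +0.012 V.

0.012 V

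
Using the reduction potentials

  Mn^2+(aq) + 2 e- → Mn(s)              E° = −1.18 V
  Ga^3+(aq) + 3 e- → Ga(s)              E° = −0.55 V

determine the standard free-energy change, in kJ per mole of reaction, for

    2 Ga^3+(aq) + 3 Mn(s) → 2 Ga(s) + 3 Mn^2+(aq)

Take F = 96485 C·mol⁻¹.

−365 kJ/mol

In the reaction as written Ga^3+(aq) is reduced, so the Ga³⁺/Ga couple is the cathode and Mn²⁺/Mn is the anode.
E°cell = −0.55 − (−1.18) = +0.63 V; balancing electrons gives n = 6.
ΔG° = −nFE°cell = −(6)(96485)(+0.63) J/mol = −365 kJ/mol.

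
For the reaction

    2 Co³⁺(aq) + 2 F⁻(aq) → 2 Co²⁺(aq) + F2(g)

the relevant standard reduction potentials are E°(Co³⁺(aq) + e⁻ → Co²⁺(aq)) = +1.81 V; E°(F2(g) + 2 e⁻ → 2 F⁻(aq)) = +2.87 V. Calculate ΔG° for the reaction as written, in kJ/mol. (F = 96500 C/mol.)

+205 kJ/mol

In the reaction as written Co³⁺(aq) is reduced, so the Co³⁺/Co²⁺ couple is the cathode and F₂/F⁻ is the anode.
E°cell = +1.81 − (+2.87) = −1.06 V; balancing electrons gives n = 2.
ΔG° = −nFE°cell = −(2)(96500)(−1.06) J/mol = +205 kJ/mol.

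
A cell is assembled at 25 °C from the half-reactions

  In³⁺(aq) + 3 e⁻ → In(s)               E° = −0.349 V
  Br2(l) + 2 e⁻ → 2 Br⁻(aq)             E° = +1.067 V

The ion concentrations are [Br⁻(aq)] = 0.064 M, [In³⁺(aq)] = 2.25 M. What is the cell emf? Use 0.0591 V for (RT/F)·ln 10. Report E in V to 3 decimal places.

+1.480 V

Br₂/Br⁻ is reduced (cathode, E° = +1.067 V) and In³⁺/In is oxidized (anode).
E°cell = +1.067 − (−0.349) = +1.416 V, with n = 6 electrons transferred.
For the overall reaction 3 Br2(l) + 2 In(s) → 6 Br⁻(aq) + 2 In³⁺(aq), Q = [Br⁻(aq)]^6·[In³⁺(aq)]^2 = 3.48×10^−7, giving log Q = −6.459.
Applying E = E° − (RT ln10/nF)·log Q gives +1.416 − (0.0591/6)(−6.459) = +1.480 V.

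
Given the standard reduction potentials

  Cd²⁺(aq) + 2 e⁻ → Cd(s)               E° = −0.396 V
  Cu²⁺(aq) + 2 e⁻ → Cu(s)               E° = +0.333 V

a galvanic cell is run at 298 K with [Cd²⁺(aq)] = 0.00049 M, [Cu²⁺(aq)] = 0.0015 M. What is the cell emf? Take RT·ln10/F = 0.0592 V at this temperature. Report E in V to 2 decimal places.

+0.74 V

Since E°(Cu²⁺/Cu) > E°(Cd²⁺/Cd), Cu²⁺/Cu serves as the cathode.
E°cell = E°cat − E°an = +0.333 − (−0.396) = +0.729 V; n = 2.
For the overall reaction Cu²⁺(aq) + Cd(s) → Cu(s) + Cd²⁺(aq), Q = [Cd²⁺(aq)] / [Cu²⁺(aq)] = 0.327, giving log Q = −0.486.
Applying E = E° − (RT ln10/nF)·log Q gives +0.729 − (0.0592/2)(−0.486) = +0.74 V.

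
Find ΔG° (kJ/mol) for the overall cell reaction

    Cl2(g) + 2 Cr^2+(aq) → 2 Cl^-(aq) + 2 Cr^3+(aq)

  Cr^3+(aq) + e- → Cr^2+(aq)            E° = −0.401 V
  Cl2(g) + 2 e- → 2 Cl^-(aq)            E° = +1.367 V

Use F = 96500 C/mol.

−341 kJ/mol

In the reaction as written Cl2(g) is reduced, so the Cl₂/Cl⁻ couple is the cathode and Cr³⁺/Cr²⁺ is the anode.
E°cell = +1.367 − (−0.401) = +1.768 V; balancing electrons gives n = 2.
ΔG° = −nFE°cell = −(2)(96500)(+1.768) J/mol = −341 kJ/mol.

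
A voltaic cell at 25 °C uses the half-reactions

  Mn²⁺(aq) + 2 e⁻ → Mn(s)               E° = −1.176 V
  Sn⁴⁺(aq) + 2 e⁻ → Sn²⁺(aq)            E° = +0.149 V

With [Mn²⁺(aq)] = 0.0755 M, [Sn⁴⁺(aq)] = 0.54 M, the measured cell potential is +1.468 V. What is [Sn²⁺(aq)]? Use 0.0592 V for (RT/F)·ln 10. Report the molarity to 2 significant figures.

Sn⁴⁺/Sn²⁺ is the cathode (higher E°); E°cell = +0.149 − (−1.176) = +1.325 V with n = 2.
From the Nernst equation, log Q = n(E° − E)/0.0592 = 2·(+1.325 − (+1.468))/0.0592 = −4.831.
For Sn⁴⁺(aq) + Mn(s) → Sn²⁺(aq) + Mn²⁺(aq), the reaction quotient is Q = ([Sn²⁺(aq)]·[Mn²⁺(aq)]) / [Sn⁴⁺(aq)].
Solving for the unknown gives log [Sn²⁺(aq)] = −3.977, so [Sn²⁺(aq)] ≈ 0.00011 M.

0.00011 M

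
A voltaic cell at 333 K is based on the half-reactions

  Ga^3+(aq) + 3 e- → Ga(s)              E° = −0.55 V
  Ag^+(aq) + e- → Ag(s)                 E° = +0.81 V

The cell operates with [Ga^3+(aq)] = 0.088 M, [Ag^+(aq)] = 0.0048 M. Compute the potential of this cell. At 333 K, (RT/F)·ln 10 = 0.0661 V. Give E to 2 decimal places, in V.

Since E°(Ag⁺/Ag) > E°(Ga³⁺/Ga), Ag⁺/Ag serves as the cathode.
The standard potential is +0.81 − (−0.55) = +1.36 V and the balanced reaction transfers n = 3 electrons.
The balanced reaction is 3 Ag^+(aq) + Ga(s) → 3 Ag(s) + Ga^3+(aq), so Q = [Ga^3+(aq)] / [Ag^+(aq)]^3 = 7.96×10^5 and log Q = 5.901.
By the Nernst equation, E = +1.36 − (0.0661/3)·(5.901) = +1.23 V.

+1.23 V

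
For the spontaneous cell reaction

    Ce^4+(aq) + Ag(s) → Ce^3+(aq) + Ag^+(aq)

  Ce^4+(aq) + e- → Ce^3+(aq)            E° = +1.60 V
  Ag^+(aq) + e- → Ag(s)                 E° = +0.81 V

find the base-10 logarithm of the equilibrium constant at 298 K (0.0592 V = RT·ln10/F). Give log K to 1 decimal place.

log K = 13.3

The Ce⁴⁺/Ce³⁺ couple is reduced (cathode); E°cell = +1.60 − (+0.81) = +0.79 V with n = 1.
At equilibrium E = 0, so log K = nE°cell / 0.0592 = (1)(+0.79) / 0.0592 = 13.3.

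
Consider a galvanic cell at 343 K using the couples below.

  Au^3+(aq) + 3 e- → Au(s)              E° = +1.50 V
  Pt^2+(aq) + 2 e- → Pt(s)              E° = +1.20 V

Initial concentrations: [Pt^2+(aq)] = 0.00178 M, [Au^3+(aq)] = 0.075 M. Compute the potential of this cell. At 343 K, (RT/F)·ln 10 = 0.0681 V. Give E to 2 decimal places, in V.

Since E°(Au³⁺/Au) > E°(Pt²⁺/Pt), Au³⁺/Au serves as the cathode.
The standard potential is +1.50 − (+1.20) = +0.30 V and the balanced reaction transfers n = 6 electrons.
The balanced reaction is 2 Au^3+(aq) + 3 Pt(s) → 2 Au(s) + 3 Pt^2+(aq), so Q = [Pt^2+(aq)]^3 / [Au^3+(aq)]^2 = 1×10^−6 and log Q = −5.999.
By the Nernst equation, E = +0.30 − (0.0681/6)·(−5.999) = +0.37 V.

+0.37 V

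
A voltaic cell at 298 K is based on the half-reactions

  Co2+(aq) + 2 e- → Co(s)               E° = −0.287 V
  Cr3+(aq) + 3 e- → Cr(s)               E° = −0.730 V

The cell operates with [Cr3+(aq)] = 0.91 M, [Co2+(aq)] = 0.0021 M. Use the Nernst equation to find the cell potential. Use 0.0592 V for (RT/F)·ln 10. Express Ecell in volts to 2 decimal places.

+0.36 V

Co²⁺/Co is reduced (cathode, E° = −0.287 V) and Cr³⁺/Cr is oxidized (anode).
E°cell = E°cat − E°an = −0.287 − (−0.730) = +0.443 V; n = 6.
For the overall reaction 3 Co2+(aq) + 2 Cr(s) → 3 Co(s) + 2 Cr3+(aq), Q = [Cr3+(aq)]^2 / [Co2+(aq)]^3 = 8.94×10^7, giving log Q = 7.951.
Applying E = E° − (RT ln10/nF)·log Q gives +0.443 − (0.0592/6)(7.951) = +0.36 V.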